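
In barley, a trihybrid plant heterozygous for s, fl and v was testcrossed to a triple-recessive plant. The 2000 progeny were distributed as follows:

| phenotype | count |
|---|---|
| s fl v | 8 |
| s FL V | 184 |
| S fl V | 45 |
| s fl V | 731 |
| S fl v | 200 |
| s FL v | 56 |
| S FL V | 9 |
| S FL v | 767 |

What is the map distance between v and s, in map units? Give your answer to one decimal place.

The two most frequent reciprocal classes, S FL v and s fl V, are the parental types, so the F1 was S FL v / s fl V.
The two rarest classes, S FL V and s fl v, are the double crossovers. Comparing them with the parentals, only the v allele has switched, so v is the middle locus and the order is fl – v – s.
Crossovers in the v–s interval produce the single-crossover classes s FL v and S fl V (56 + 45 = 101) plus the double crossovers (17).
RF(v–s) = (101 + 17) / 2000 = 118/2000 = 0.0590 → 5.9 map units.

5.9 map units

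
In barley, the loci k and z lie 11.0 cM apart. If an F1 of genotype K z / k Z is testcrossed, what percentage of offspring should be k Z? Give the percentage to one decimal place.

A map distance of 11.0 cM corresponds to a recombination frequency of 0.110.
The F1 is K z / k Z, so k Z is a parental gamete class with expected frequency (1 − r)/2 = 0.890/2 = 0.4450.
That is 0.4450 = 44.5% of the progeny.

44.5%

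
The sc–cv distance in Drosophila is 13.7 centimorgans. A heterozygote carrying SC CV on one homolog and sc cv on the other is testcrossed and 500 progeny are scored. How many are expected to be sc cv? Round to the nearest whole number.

A map distance of 13.7 centimorgans corresponds to a recombination frequency of 0.137.
The F1 is SC CV / sc cv, so sc cv is a parental gamete class with expected frequency (1 − r)/2 = 0.863/2 = 0.4315.
Expected number = 0.4315 × 500 = 215.75 ≈ 216.

216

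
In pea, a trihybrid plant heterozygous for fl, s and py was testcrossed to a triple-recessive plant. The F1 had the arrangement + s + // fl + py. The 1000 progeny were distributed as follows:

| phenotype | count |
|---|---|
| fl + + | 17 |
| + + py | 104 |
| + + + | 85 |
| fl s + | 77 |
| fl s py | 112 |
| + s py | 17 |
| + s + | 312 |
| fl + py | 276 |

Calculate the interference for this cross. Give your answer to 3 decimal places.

0.315

The two rarest classes, + s py and fl + +, are the double crossovers. Comparing them with the parentals, only the py allele has switched, so py is the middle locus and the order is s – py – fl.
s–py: (197 + 34)/1000 = 0.2310; py–fl: (181 + 34)/1000 = 0.2150.
Expected DCO frequency = 0.2310 × 0.2150 ≈ 0.04967; observed = 34/1000 ≈ 0.03400.
Coefficient of coincidence = 0.03400/0.04967 ≈ 0.685; interference = 1 − 0.685 = 0.315.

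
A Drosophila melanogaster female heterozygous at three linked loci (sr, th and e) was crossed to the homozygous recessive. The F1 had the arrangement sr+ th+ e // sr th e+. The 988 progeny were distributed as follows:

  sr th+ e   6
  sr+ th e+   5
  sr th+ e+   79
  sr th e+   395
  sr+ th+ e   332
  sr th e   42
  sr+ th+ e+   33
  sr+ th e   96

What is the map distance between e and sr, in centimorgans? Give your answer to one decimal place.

The two rarest classes, sr th+ e and sr+ th e+, are the double crossovers. Comparing them with the parentals, only the sr allele has switched, so sr is the middle locus and the order is e – sr – th.
Crossovers in the e–sr interval produce the single-crossover classes sr+ th+ e+ and sr th e (33 + 42 = 75) plus the double crossovers (11).
RF(e–sr) = (75 + 11) / 988 = 86/988 = 0.0870 → 8.7 centimorgans.

8.7 centimorgans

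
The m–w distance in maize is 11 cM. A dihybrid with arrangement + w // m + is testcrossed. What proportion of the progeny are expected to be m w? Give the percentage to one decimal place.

A map distance of 11 cM corresponds to a recombination frequency of 0.110.
The F1 is + w / m +, so m w is a recombinant gamete class with expected frequency r/2 = 0.110/2 = 0.0550.
That is 0.0550 = 5.5% of the progeny.

5.5%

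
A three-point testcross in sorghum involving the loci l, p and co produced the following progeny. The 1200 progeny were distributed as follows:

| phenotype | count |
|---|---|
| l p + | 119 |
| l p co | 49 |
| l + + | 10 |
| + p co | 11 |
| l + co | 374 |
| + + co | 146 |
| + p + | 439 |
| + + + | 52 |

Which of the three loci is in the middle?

The two most frequent reciprocal classes, l + co and + p +, are the parental types, so the F1 was l + co / + p +.
The two rarest classes, l + + and + p co, are the double crossovers. Comparing them with the parentals, only the co allele has switched, so co is the middle locus and the order is l – co – p.

co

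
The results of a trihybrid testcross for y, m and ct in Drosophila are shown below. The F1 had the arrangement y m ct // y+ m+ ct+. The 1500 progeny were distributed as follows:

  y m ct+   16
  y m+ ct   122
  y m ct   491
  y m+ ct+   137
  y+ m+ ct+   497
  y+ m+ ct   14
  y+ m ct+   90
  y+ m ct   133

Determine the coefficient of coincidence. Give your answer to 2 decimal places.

0.62

The two rarest classes, y m ct+ and y+ m+ ct, are the double crossovers. Comparing them with the parentals, only the ct allele has switched, so ct is the middle locus and the order is y – ct – m.
y–ct: (270 + 30)/1500 = 0.2000; ct–m: (212 + 30)/1500 = 0.1613.
Expected DCO frequency = 0.2000 × 0.1613 ≈ 0.03226; observed = 30/1500 ≈ 0.02000.
Coefficient of coincidence = 0.02000/0.03226 ≈ 0.62.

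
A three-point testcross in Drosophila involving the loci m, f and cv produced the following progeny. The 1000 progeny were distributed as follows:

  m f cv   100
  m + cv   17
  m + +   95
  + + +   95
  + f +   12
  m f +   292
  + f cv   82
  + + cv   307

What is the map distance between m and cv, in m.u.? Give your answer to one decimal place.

22.4 m.u.

The two most frequent reciprocal classes, m f + and + + cv, are the parental types, so the F1 was m f + / + + cv.
The two rarest classes, + f + and m + cv, are the double crossovers. Comparing them with the parentals, only the m allele has switched, so m is the middle locus and the order is f – m – cv.
Crossovers in the m–cv interval produce the single-crossover classes m f cv and + + + (100 + 95 = 195) plus the double crossovers (29).
RF(m–cv) = (195 + 29) / 1000 = 224/1000 = 0.2240 → 22.4 m.u.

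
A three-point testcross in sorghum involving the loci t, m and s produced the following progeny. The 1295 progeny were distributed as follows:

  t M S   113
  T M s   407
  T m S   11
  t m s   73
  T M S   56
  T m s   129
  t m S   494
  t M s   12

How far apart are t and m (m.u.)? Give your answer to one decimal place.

The two most frequent reciprocal classes, T M s and t m S, are the parental types, so the F1 was T M s / t m S.
The two rarest classes, t M s and T m S, are the double crossovers. Comparing them with the parentals, only the t allele has switched, so t is the middle locus and the order is m – t – s.
Crossovers in the m–t interval produce the single-crossover classes T m s and t M S (129 + 113 = 242) plus the double crossovers (23).
RF(m–t) = (242 + 23) / 1295 = 265/1295 = 0.2046 → 20.5 m.u.

20.5 m.u.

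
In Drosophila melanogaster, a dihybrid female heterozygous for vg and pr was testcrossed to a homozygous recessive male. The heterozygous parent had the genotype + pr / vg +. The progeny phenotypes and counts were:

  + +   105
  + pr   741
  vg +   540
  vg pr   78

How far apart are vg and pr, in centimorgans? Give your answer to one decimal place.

12.5 centimorgans

The recombinant classes are + + and vg pr: 105 + 78 = 183.
Recombination frequency = 183/1464 = 0.1250 ≈ 12.5%, i.e. 12.5 centimorgans.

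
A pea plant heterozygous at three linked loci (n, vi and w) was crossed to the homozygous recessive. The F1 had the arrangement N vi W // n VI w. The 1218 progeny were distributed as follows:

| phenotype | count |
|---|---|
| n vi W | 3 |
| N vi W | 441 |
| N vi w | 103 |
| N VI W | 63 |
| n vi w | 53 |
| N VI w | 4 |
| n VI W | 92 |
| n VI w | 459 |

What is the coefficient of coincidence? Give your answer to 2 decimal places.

0.34

The two rarest classes, n vi W and N VI w, are the double crossovers. Comparing them with the parentals, only the n allele has switched, so n is the middle locus and the order is w – n – vi.
w–n: (195 + 7)/1218 = 0.1658; n–vi: (116 + 7)/1218 = 0.1010.
Expected DCO frequency = 0.1658 × 0.1010 ≈ 0.01675; observed = 7/1218 ≈ 0.00575.
Coefficient of coincidence = 0.00575/0.01675 ≈ 0.34.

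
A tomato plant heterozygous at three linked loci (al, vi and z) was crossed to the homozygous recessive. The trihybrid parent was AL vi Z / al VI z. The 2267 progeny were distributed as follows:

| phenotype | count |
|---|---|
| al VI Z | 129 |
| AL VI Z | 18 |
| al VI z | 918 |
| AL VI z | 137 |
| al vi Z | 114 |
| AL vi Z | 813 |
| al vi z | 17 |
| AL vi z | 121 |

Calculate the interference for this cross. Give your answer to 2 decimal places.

0.03

The two rarest classes, AL VI Z and al vi z, are the double crossovers. Comparing them with the parentals, only the vi allele has switched, so vi is the middle locus and the order is al – vi – z.
al–vi: (251 + 35)/2267 = 0.1262; vi–z: (250 + 35)/2267 = 0.1257.
Expected DCO frequency = 0.1262 × 0.1257 ≈ 0.01586; observed = 35/2267 ≈ 0.01544.
Coefficient of coincidence = 0.01544/0.01586 ≈ 0.97; interference = 1 − 0.97 = 0.03.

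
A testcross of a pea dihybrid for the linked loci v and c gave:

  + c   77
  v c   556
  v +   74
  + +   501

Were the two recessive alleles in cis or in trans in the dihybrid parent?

The two most frequent classes are + + (501) and v c (556); these are the parental (non-recombinant) types.
So the F1 carried + + on one chromosome and v c on the other — the recessive alleles are on the same chromosome (cis / coupling).

cis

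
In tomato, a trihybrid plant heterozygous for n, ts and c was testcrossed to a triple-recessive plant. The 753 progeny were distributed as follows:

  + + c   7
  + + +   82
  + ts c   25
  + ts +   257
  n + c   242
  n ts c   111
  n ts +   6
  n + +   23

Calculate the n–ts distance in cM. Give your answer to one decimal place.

The two most frequent reciprocal classes, + ts + and n + c, are the parental types, so the F1 was + ts + / n + c.
The two rarest classes, n ts + and + + c, are the double crossovers. Comparing them with the parentals, only the n allele has switched, so n is the middle locus and the order is ts – n – c.
Crossovers in the ts–n interval produce the single-crossover classes + + + and n ts c (82 + 111 = 193) plus the double crossovers (13).
RF(ts–n) = (193 + 13) / 753 = 206/753 = 0.2736 → 27.4 cM.

27.4 cM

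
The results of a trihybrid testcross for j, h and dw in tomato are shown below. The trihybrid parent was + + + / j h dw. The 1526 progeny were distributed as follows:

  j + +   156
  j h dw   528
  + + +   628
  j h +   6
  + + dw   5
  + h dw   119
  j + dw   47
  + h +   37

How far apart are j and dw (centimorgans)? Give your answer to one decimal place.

The two rarest classes, + + dw and j h +, are the double crossovers. Comparing them with the parentals, only the dw allele has switched, so dw is the middle locus and the order is j – dw – h.
Crossovers in the j–dw interval produce the single-crossover classes j + + and + h dw (156 + 119 = 275) plus the double crossovers (11).
RF(j–dw) = (275 + 11) / 1526 = 286/1526 = 0.1874 → 18.7 centimorgans.

18.7 centimorgans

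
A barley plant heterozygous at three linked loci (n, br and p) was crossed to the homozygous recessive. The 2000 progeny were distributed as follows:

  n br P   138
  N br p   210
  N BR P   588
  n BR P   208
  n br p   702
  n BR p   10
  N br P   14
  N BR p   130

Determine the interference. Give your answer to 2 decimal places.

The two most frequent reciprocal classes, n br p and N BR P, are the parental types, so the F1 was n br p / N BR P.
The two rarest classes, n BR p and N br P, are the double crossovers. Comparing them with the parentals, only the br allele has switched, so br is the middle locus and the order is p – br – n.
p–br: (268 + 24)/2000 = 0.1460; br–n: (418 + 24)/2000 = 0.2210.
Expected DCO frequency = 0.1460 × 0.2210 ≈ 0.03227; observed = 24/2000 ≈ 0.01200.
Coefficient of coincidence = 0.01200/0.03227 ≈ 0.37; interference = 1 − 0.37 = 0.63.

0.63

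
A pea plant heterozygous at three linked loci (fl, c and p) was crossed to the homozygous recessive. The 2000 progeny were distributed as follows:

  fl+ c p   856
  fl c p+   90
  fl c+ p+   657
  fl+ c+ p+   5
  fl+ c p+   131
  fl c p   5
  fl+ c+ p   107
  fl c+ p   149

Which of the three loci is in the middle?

The two most frequent reciprocal classes, fl+ c p and fl c+ p+, are the parental types, so the F1 was fl+ c p / fl c+ p+.
The two rarest classes, fl c p and fl+ c+ p+, are the double crossovers. Comparing them with the parentals, only the fl allele has switched, so fl is the middle locus and the order is c – fl – p.

fl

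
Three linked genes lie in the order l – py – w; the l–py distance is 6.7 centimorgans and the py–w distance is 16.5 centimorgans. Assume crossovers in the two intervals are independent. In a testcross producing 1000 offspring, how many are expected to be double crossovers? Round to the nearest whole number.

11

Map distances give recombination frequencies of 0.067 and 0.165 for the two intervals.
With no interference, expected double-crossover frequency = 0.067 × 0.165 = 0.01106.
Expected number = 0.01106 × 1000 = 11.05 ≈ 11.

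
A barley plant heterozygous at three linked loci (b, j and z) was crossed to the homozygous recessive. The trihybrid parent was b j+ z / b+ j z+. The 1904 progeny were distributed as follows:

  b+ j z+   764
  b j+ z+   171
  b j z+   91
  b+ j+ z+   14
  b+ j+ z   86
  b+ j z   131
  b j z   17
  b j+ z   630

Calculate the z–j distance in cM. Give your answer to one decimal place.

17.5 cM

The two rarest classes, b j z and b+ j+ z+, are the double crossovers. Comparing them with the parentals, only the j allele has switched, so j is the middle locus and the order is z – j – b.
Crossovers in the z–j interval produce the single-crossover classes b j+ z+ and b+ j z (171 + 131 = 302) plus the double crossovers (31).
RF(z–j) = (302 + 31) / 1904 = 333/1904 = 0.1749 → 17.5 cM.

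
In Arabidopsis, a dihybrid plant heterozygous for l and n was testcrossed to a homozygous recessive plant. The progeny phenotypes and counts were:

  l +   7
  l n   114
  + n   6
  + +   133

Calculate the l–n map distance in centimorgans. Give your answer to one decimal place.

The two most frequent classes, + + (133) and l n (114), are the parental types, so the F1 was + + / l n.
The recombinant classes are + n and l +: 6 + 7 = 13.
Recombination frequency = 13/260 = 0.0500 ≈ 5.0%, i.e. 5.0 centimorgans.

5.0 centimorgans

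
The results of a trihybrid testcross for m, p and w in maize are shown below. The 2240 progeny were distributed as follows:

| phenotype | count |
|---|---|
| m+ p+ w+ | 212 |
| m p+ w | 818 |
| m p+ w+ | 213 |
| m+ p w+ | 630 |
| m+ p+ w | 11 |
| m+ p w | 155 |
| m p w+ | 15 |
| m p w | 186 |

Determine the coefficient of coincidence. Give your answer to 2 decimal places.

The two most frequent reciprocal classes, m p+ w and m+ p w+, are the parental types, so the F1 was m p+ w / m+ p w+.
The two rarest classes, m+ p+ w and m p w+, are the double crossovers. Comparing them with the parentals, only the m allele has switched, so m is the middle locus and the order is p – m – w.
p–m: (398 + 26)/2240 = 0.1893; m–w: (368 + 26)/2240 = 0.1759.
Expected DCO frequency = 0.1893 × 0.1759 ≈ 0.03330; observed = 26/2240 ≈ 0.01161.
Coefficient of coincidence = 0.01161/0.03330 ≈ 0.35.

0.35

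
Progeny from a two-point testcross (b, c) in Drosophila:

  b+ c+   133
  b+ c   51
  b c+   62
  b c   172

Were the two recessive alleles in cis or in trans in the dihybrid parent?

cis

The two most frequent classes are b+ c+ (133) and b c (172); these are the parental (non-recombinant) types.
So the F1 carried b+ c+ on one chromosome and b c on the other — the recessive alleles are on the same chromosome (cis / coupling).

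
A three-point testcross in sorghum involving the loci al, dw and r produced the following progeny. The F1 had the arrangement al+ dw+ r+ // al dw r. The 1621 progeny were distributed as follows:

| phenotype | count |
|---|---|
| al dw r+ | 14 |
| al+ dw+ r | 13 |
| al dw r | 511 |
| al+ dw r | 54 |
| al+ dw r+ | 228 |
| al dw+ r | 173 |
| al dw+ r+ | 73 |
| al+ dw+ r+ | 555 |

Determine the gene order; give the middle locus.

The two rarest classes, al+ dw+ r and al dw r+, are the double crossovers. Comparing them with the parentals, only the r allele has switched, so r is the middle locus and the order is al – r – dw.

r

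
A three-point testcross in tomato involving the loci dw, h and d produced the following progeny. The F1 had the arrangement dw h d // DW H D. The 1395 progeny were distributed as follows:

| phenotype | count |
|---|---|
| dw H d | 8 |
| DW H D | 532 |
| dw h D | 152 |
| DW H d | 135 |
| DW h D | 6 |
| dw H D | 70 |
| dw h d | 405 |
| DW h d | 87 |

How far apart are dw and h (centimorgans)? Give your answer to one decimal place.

The two rarest classes, dw H d and DW h D, are the double crossovers. Comparing them with the parentals, only the h allele has switched, so h is the middle locus and the order is d – h – dw.
Crossovers in the h–dw interval produce the single-crossover classes DW h d and dw H D (87 + 70 = 157) plus the double crossovers (14).
RF(h–dw) = (157 + 14) / 1395 = 171/1395 = 0.1226 → 12.3 centimorgans.

12.3 centimorgans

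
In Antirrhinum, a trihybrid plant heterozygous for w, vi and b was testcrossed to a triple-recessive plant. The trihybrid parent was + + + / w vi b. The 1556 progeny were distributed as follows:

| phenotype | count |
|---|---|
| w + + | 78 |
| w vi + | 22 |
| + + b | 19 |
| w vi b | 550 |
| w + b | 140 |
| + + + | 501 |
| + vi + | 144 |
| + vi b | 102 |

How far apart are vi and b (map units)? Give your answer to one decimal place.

20.9 map units

The two rarest classes, + + b and w vi +, are the double crossovers. Comparing them with the parentals, only the b allele has switched, so b is the middle locus and the order is vi – b – w.
Crossovers in the vi–b interval produce the single-crossover classes + vi + and w + b (144 + 140 = 284) plus the double crossovers (41).
RF(vi–b) = (284 + 41) / 1556 = 325/1556 = 0.2089 → 20.9 map units.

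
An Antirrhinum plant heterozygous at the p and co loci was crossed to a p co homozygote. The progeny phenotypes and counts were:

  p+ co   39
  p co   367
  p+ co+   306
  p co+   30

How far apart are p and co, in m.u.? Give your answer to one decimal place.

The two most frequent classes, p+ co+ (306) and p co (367), are the parental types, so the F1 was p+ co+ / p co.
The recombinant classes are p+ co and p co+: 39 + 30 = 69.
Recombination frequency = 69/742 = 0.0930 ≈ 9.3%, i.e. 9.3 m.u.

9.3 m.u.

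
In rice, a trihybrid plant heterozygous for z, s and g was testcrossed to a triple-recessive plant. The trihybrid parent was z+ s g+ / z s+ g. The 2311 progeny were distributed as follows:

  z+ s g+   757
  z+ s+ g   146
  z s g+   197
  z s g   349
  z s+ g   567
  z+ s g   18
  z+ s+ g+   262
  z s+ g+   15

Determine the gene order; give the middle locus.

The two rarest classes, z+ s g and z s+ g+, are the double crossovers. Comparing them with the parentals, only the g allele has switched, so g is the middle locus and the order is s – g – z.

g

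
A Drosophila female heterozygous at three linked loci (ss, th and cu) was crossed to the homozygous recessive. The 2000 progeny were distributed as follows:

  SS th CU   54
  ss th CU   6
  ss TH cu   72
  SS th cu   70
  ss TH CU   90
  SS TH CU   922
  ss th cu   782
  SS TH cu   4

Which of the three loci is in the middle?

The two most frequent reciprocal classes, SS TH CU and ss th cu, are the parental types, so the F1 was SS TH CU / ss th cu.
The two rarest classes, SS TH cu and ss th CU, are the double crossovers. Comparing them with the parentals, only the cu allele has switched, so cu is the middle locus and the order is th – cu – ss.

cu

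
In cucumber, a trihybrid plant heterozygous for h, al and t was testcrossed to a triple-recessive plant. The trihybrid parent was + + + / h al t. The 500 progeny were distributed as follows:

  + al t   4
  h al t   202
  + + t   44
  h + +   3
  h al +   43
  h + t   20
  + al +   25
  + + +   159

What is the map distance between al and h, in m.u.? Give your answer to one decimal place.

10.4 m.u.

The two rarest classes, h + + and + al t, are the double crossovers. Comparing them with the parentals, only the h allele has switched, so h is the middle locus and the order is t – h – al.
Crossovers in the h–al interval produce the single-crossover classes + al + and h + t (25 + 20 = 45) plus the double crossovers (7).
RF(h–al) = (45 + 7) / 500 = 52/500 = 0.1040 → 10.4 m.u.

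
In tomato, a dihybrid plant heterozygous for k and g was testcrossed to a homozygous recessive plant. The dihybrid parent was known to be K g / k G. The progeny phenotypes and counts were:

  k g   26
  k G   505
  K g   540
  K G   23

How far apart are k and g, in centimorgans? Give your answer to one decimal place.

The recombinant classes are K G and k g: 23 + 26 = 49.
Recombination frequency = 49/1094 = 0.0448 ≈ 4.5%, i.e. 4.5 centimorgans.

4.5 centimorgans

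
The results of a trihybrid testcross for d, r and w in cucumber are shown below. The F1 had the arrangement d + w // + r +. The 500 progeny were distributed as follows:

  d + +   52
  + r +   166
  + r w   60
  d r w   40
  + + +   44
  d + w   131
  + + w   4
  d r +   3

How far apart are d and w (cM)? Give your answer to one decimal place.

The two rarest classes, + + w and d r +, are the double crossovers. Comparing them with the parentals, only the d allele has switched, so d is the middle locus and the order is w – d – r.
Crossovers in the w–d interval produce the single-crossover classes d + + and + r w (52 + 60 = 112) plus the double crossovers (7).
RF(w–d) = (112 + 7) / 500 = 119/500 = 0.2380 → 23.8 cM.

23.8 cM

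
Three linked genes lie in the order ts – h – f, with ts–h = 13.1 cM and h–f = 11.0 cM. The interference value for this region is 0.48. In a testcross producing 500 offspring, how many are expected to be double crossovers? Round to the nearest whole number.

Map distances give recombination frequencies of 0.131 and 0.110 for the two intervals.
With interference 0.48 (so coincidence = 0.52), expected double-crossover frequency = 0.131 × 0.110 × 0.52 = 0.00749.
Expected number = 0.00749 × 500 = 3.75 ≈ 4.

4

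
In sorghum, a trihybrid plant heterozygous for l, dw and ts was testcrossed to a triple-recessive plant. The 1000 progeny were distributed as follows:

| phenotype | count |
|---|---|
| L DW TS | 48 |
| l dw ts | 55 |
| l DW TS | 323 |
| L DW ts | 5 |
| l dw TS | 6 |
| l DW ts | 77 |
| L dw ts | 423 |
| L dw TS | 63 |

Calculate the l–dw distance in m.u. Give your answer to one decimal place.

The two most frequent reciprocal classes, L dw ts and l DW TS, are the parental types, so the F1 was L dw ts / l DW TS.
The two rarest classes, L DW ts and l dw TS, are the double crossovers. Comparing them with the parentals, only the dw allele has switched, so dw is the middle locus and the order is ts – dw – l.
Crossovers in the dw–l interval produce the single-crossover classes l dw ts and L DW TS (55 + 48 = 103) plus the double crossovers (11).
RF(dw–l) = (103 + 11) / 1000 = 114/1000 = 0.1140 → 11.4 m.u.

11.4 m.u.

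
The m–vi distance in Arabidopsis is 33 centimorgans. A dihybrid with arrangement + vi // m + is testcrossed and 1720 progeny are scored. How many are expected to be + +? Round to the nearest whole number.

284

A map distance of 33 centimorgans corresponds to a recombination frequency of 0.330.
The F1 is + vi / m +, so + + is a recombinant gamete class with expected frequency r/2 = 0.330/2 = 0.1650.
Expected number = 0.1650 × 1720 = 283.80 ≈ 284.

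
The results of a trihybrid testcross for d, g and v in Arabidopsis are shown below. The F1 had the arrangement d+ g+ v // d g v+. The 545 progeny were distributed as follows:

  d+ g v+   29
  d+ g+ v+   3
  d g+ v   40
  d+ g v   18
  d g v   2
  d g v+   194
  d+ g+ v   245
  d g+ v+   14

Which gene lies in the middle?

v

The two rarest classes, d+ g+ v+ and d g v, are the double crossovers. Comparing them with the parentals, only the v allele has switched, so v is the middle locus and the order is g – v – d.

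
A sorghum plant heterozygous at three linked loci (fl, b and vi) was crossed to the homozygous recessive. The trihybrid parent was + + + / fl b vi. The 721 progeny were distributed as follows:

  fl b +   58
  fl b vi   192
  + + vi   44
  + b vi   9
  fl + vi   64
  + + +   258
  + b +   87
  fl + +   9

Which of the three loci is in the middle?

The two rarest classes, fl + + and + b vi, are the double crossovers. Comparing them with the parentals, only the fl allele has switched, so fl is the middle locus and the order is b – fl – vi.

fl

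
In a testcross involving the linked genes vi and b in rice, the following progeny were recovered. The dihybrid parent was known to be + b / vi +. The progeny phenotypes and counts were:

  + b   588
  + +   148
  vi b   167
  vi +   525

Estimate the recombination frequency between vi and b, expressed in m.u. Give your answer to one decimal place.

The recombinant classes are + + and vi b: 148 + 167 = 315.
Recombination frequency = 315/1428 = 0.2206 ≈ 22.1%, i.e. 22.1 m.u.

22.1 m.u.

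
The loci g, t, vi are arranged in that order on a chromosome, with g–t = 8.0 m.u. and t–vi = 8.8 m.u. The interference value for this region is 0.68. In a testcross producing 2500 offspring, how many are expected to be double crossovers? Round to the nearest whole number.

Map distances give recombination frequencies of 0.080 and 0.088 for the two intervals.
With interference 0.68 (so coincidence = 0.32), expected double-crossover frequency = 0.080 × 0.088 × 0.32 = 0.00225.
Expected number = 0.00225 × 2500 = 5.63 ≈ 6.

6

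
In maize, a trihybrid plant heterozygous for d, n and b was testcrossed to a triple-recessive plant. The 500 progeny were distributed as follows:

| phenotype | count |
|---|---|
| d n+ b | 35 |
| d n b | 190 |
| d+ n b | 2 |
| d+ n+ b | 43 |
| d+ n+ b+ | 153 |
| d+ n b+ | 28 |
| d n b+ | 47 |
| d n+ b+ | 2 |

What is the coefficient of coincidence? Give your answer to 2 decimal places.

The two most frequent reciprocal classes, d n b and d+ n+ b+, are the parental types, so the F1 was d n b / d+ n+ b+.
The two rarest classes, d+ n b and d n+ b+, are the double crossovers. Comparing them with the parentals, only the d allele has switched, so d is the middle locus and the order is n – d – b.
n–d: (63 + 4)/500 = 0.1340; d–b: (90 + 4)/500 = 0.1880.
Expected DCO frequency = 0.1340 × 0.1880 ≈ 0.02519; observed = 4/500 ≈ 0.00800.
Coefficient of coincidence = 0.00800/0.02519 ≈ 0.32.

0.32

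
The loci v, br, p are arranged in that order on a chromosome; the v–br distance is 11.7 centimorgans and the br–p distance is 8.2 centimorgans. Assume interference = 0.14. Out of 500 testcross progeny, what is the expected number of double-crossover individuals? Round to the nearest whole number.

Map distances give recombination frequencies of 0.117 and 0.082 for the two intervals.
With interference 0.14 (so coincidence = 0.86), expected double-crossover frequency = 0.117 × 0.082 × 0.86 = 0.00825.
Expected number = 0.00825 × 500 = 4.13 ≈ 4.

4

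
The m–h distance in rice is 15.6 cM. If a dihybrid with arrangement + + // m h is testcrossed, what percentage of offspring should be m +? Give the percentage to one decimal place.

A map distance of 15.6 cM corresponds to a recombination frequency of 0.156.
The F1 is + + / m h, so m + is a recombinant gamete class with expected frequency r/2 = 0.156/2 = 0.0780.
That is 0.0780 = 7.8% of the progeny.

7.8%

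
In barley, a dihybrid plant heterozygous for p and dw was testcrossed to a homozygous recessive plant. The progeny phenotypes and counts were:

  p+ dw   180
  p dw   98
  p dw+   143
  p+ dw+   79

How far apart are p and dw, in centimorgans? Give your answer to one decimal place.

35.4 centimorgans

The two most frequent classes, p+ dw (180) and p dw+ (143), are the parental types, so the F1 was p+ dw / p dw+.
The recombinant classes are p+ dw+ and p dw: 79 + 98 = 177.
Recombination frequency = 177/500 = 0.3540 ≈ 35.4%, i.e. 35.4 centimorgans.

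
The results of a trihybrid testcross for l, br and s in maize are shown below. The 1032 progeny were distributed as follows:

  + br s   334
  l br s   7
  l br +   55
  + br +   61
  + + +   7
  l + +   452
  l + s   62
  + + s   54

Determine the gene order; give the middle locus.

l

The two most frequent reciprocal classes, l + + and + br s, are the parental types, so the F1 was l + + / + br s.
The two rarest classes, + + + and l br s, are the double crossovers. Comparing them with the parentals, only the l allele has switched, so l is the middle locus and the order is br – l – s.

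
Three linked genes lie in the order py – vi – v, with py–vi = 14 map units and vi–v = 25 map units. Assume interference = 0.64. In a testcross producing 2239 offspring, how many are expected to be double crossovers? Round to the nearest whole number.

Map distances give recombination frequencies of 0.140 and 0.250 for the two intervals.
With interference 0.64 (so coincidence = 0.36), expected double-crossover frequency = 0.140 × 0.250 × 0.36 = 0.01260.
Expected number = 0.01260 × 2239 = 28.21 ≈ 28.

28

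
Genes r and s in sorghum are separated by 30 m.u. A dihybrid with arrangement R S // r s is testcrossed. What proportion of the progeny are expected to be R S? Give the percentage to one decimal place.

A map distance of 30 m.u. corresponds to a recombination frequency of 0.300.
The F1 is R S / r s, so R S is a parental gamete class with expected frequency (1 − r)/2 = 0.700/2 = 0.3500.
That is 0.3500 = 35.0% of the progeny.

35.0%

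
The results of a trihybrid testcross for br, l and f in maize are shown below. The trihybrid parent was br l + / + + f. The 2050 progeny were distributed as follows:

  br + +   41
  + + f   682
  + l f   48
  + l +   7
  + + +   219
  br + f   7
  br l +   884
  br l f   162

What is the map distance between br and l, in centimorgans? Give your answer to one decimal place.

The two rarest classes, + l + and br + f, are the double crossovers. Comparing them with the parentals, only the br allele has switched, so br is the middle locus and the order is l – br – f.
Crossovers in the l–br interval produce the single-crossover classes br + + and + l f (41 + 48 = 89) plus the double crossovers (14).
RF(l–br) = (89 + 14) / 2050 = 103/2050 = 0.0502 → 5.0 centimorgans.

5.0 centimorgans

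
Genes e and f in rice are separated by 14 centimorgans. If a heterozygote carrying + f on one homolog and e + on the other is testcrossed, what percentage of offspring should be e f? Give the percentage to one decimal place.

7.0%

A map distance of 14 centimorgans corresponds to a recombination frequency of 0.140.
The F1 is + f / e +, so e f is a recombinant gamete class with expected frequency r/2 = 0.140/2 = 0.0700.
That is 0.0700 = 7.0% of the progeny.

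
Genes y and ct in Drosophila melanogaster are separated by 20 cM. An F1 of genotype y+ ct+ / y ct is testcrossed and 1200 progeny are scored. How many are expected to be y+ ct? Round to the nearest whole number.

A map distance of 20 cM corresponds to a recombination frequency of 0.200.
The F1 is y+ ct+ / y ct, so y+ ct is a recombinant gamete class with expected frequency r/2 = 0.200/2 = 0.1000.
Expected number = 0.1000 × 1200 = 120.00 ≈ 120.

120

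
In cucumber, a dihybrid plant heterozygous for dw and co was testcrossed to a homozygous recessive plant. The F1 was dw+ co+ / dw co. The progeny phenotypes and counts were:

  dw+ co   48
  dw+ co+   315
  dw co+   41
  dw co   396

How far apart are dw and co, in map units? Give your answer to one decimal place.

The recombinant classes are dw+ co and dw co+: 48 + 41 = 89.
Recombination frequency = 89/800 = 0.1113 ≈ 11.1%, i.e. 11.1 map units.

11.1 map units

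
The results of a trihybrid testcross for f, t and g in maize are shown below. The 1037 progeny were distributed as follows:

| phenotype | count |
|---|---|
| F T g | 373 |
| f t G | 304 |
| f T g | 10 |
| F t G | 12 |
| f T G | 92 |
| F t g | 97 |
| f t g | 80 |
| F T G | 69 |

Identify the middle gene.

f

The two most frequent reciprocal classes, F T g and f t G, are the parental types, so the F1 was F T g / f t G.
The two rarest classes, f T g and F t G, are the double crossovers. Comparing them with the parentals, only the f allele has switched, so f is the middle locus and the order is t – f – g.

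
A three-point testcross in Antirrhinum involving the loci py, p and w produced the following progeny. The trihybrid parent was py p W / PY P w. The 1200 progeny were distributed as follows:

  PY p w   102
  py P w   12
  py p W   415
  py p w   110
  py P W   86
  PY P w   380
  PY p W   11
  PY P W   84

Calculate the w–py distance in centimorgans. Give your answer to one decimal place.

The two rarest classes, PY p W and py P w, are the double crossovers. Comparing them with the parentals, only the py allele has switched, so py is the middle locus and the order is p – py – w.
Crossovers in the py–w interval produce the single-crossover classes py p w and PY P W (110 + 84 = 194) plus the double crossovers (23).
RF(py–w) = (194 + 23) / 1200 = 217/1200 = 0.1808 → 18.1 centimorgans.

18.1 centimorgans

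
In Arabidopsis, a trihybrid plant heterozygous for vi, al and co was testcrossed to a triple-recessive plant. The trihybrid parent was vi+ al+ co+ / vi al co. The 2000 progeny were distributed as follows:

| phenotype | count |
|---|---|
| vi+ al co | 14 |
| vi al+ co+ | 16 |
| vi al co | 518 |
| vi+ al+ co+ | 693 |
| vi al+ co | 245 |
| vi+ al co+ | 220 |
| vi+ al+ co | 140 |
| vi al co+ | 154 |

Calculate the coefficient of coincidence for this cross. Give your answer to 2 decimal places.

The two rarest classes, vi al+ co+ and vi+ al co, are the double crossovers. Comparing them with the parentals, only the vi allele has switched, so vi is the middle locus and the order is co – vi – al.
co–vi: (294 + 30)/2000 = 0.1620; vi–al: (465 + 30)/2000 = 0.2475.
Expected DCO frequency = 0.1620 × 0.2475 ≈ 0.04009; observed = 30/2000 ≈ 0.01500.
Coefficient of coincidence = 0.01500/0.04009 ≈ 0.37.

0.37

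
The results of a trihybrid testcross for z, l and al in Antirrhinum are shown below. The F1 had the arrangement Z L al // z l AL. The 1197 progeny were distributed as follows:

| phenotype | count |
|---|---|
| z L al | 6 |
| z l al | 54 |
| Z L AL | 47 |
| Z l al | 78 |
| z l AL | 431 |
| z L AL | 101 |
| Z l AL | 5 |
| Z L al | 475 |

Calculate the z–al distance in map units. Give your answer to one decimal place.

The two rarest classes, z L al and Z l AL, are the double crossovers. Comparing them with the parentals, only the z allele has switched, so z is the middle locus and the order is l – z – al.
Crossovers in the z–al interval produce the single-crossover classes Z L AL and z l al (47 + 54 = 101) plus the double crossovers (11).
RF(z–al) = (101 + 11) / 1197 = 112/1197 = 0.0936 → 9.4 map units.

9.4 map units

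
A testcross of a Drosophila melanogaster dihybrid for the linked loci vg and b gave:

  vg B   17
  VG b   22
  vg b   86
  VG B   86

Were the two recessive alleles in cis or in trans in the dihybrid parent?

The two most frequent classes are VG B (86) and vg b (86); these are the parental (non-recombinant) types.
So the F1 carried VG B on one chromosome and vg b on the other — the recessive alleles are on the same chromosome (cis / coupling).

cis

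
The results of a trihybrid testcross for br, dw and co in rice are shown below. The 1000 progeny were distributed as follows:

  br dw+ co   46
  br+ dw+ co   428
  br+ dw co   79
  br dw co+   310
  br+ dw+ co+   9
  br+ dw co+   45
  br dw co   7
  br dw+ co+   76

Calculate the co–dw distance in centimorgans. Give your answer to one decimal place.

17.1 centimorgans

The two most frequent reciprocal classes, br+ dw+ co and br dw co+, are the parental types, so the F1 was br+ dw+ co / br dw co+.
The two rarest classes, br+ dw+ co+ and br dw co, are the double crossovers. Comparing them with the parentals, only the co allele has switched, so co is the middle locus and the order is dw – co – br.
Crossovers in the dw–co interval produce the single-crossover classes br+ dw co and br dw+ co+ (79 + 76 = 155) plus the double crossovers (16).
RF(dw–co) = (155 + 16) / 1000 = 171/1000 = 0.1710 → 17.1 centimorgans.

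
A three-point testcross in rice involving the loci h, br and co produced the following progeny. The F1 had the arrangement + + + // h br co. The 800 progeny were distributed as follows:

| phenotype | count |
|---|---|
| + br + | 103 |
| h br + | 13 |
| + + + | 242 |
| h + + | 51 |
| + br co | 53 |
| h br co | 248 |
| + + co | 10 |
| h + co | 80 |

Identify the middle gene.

The two rarest classes, + + co and h br +, are the double crossovers. Comparing them with the parentals, only the co allele has switched, so co is the middle locus and the order is h – co – br.

co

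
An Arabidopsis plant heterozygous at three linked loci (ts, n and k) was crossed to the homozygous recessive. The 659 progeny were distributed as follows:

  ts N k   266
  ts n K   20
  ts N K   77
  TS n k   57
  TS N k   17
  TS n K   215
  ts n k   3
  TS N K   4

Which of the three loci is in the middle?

The two most frequent reciprocal classes, TS n K and ts N k, are the parental types, so the F1 was TS n K / ts N k.
The two rarest classes, TS N K and ts n k, are the double crossovers. Comparing them with the parentals, only the n allele has switched, so n is the middle locus and the order is k – n – ts.

n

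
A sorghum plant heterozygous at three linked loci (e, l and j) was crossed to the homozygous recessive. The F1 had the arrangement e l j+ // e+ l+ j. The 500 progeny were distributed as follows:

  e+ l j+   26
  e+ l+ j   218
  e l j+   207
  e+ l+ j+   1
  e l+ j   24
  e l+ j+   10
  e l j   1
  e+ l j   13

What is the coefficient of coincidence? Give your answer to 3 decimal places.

The two rarest classes, e l j and e+ l+ j+, are the double crossovers. Comparing them with the parentals, only the j allele has switched, so j is the middle locus and the order is e – j – l.
e–j: (50 + 2)/500 = 0.1040; j–l: (23 + 2)/500 = 0.0500.
Expected DCO frequency = 0.1040 × 0.0500 ≈ 0.00520; observed = 2/500 ≈ 0.00400.
Coefficient of coincidence = 0.00400/0.00520 ≈ 0.769.

0.769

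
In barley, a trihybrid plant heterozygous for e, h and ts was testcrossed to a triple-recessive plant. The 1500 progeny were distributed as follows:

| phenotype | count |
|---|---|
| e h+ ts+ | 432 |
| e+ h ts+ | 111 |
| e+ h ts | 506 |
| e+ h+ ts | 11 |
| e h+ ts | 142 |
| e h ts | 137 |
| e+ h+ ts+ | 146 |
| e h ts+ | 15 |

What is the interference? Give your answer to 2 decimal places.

0.55

The two most frequent reciprocal classes, e+ h ts and e h+ ts+, are the parental types, so the F1 was e+ h ts / e h+ ts+.
The two rarest classes, e+ h+ ts and e h ts+, are the double crossovers. Comparing them with the parentals, only the h allele has switched, so h is the middle locus and the order is ts – h – e.
ts–h: (253 + 26)/1500 = 0.1860; h–e: (283 + 26)/1500 = 0.2060.
Expected DCO frequency = 0.1860 × 0.2060 ≈ 0.03832; observed = 26/1500 ≈ 0.01733.
Coefficient of coincidence = 0.01733/0.03832 ≈ 0.45; interference = 1 − 0.45 = 0.55.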